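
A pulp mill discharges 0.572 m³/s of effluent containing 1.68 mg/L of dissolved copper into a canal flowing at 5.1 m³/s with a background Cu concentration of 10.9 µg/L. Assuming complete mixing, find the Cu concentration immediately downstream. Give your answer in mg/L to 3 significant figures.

0.179 mg/L

10.9 µg/L = 0.0109 mg/L.
By mass balance at complete mixing, C = (0.572·1.68 + 5.1·0.0109) / (0.572 + 5.1) = 1.017/5.672 = 0.1792 mg/L.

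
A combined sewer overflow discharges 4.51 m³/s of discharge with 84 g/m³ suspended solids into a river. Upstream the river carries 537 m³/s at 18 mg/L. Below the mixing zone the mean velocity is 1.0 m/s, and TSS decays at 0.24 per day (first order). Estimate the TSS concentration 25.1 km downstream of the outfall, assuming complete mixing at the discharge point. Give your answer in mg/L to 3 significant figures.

17.3 mg/L

After complete mixing, C₀ = (4.51·84 + 537·18) / 541.5 = 18.55 mg/L.
Travel time t = 2.51e+04 m / 1.0 m/s = 2.51e+04 s = 0.2905 d.
C = 18.55·exp(−0.24·0.2905) = 18.55·0.9327 = 17.3 mg/L.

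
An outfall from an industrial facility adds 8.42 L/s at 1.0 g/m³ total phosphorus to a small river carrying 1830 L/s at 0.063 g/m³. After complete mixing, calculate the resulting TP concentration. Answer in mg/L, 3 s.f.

8.42 L/s = 0.00842 m³/s.
1830 L/s = 1.83 m³/s.
By mass balance at complete mixing, C = (0.00842·1 + 1.83·0.063) / (0.00842 + 1.83) = 0.1237/1.838 = 0.06729 mg/L.

0.0673 mg/L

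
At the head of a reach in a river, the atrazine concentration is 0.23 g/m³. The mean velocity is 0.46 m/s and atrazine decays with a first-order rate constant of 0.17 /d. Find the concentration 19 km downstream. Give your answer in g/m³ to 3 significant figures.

0.212 g/m³

Travel time t = 19 km / 0.46 m/s = 1.9e+04/0.46 = 4.13e+04 s = 0.4781 d.
First-order decay: C = 0.23·exp(−0.17·0.4781) = 0.23·0.9219 = 0.212 g/m³.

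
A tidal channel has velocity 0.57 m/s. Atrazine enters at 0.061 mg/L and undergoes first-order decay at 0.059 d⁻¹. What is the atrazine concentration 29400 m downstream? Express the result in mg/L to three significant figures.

Travel time t = 29400 m / 0.57 m/s = 2.94e+04/0.57 = 5.158e+04 s = 0.597 d.
First-order decay: C = 0.061·exp(−0.059·0.597) = 0.061·0.9654 = 0.05889 mg/L.

0.0589 mg/L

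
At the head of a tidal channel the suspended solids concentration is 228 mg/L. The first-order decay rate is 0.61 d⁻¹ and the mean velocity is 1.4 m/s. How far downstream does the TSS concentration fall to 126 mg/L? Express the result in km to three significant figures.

118 km

From C = C₀·e^(−kt), t = ln(C₀/C)/k = ln(228/126)/0.61 = 0.5931/0.61 = 0.9722 d.
Distance = v·t = 1.4 m/s × 8.4e+04 s = 1.176e+05 m = 117.6 km.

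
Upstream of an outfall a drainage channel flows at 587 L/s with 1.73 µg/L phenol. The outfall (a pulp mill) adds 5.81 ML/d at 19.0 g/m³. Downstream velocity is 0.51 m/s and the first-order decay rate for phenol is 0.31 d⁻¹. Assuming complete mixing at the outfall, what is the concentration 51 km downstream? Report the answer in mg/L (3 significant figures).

1.37 mg/L

5.81 ML/d = 0.06725 m³/s.
587 L/s = 0.587 m³/s.
1.73 µg/L = 0.00173 mg/L.
After complete mixing, C₀ = (0.06725·19 + 0.587·0.00173) / 0.6542 = 1.954 mg/L.
Travel time t = 5.1e+04 m / 0.51 m/s = 1e+05 s = 1.157 d.
C = 1.954·exp(−0.31·1.157) = 1.954·0.6985 = 1.365 mg/L.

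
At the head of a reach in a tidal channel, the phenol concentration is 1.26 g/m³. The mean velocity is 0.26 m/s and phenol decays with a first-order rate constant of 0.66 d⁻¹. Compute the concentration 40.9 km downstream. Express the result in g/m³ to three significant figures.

0.379 g/m³

Travel time t = 40.9 km / 0.26 m/s = 4.09e+04/0.26 = 1.573e+05 s = 1.821 d.
First-order decay: C = 1.26·exp(−0.66·1.821) = 1.26·0.3007 = 0.3789 g/m³.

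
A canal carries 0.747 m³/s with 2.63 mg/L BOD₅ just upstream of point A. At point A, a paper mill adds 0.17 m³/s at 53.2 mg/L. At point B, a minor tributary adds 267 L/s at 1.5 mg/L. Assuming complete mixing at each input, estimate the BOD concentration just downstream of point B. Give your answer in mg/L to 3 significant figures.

9.64 mg/L

After input A: C = (0.747·2.63 + 0.17·53.2) / 0.917 = 12.01 mg/L.
267 L/s = 0.267 m³/s.
After input B: C = (0.917·12.01 + 0.267·1.5) / 1.184 = 9.636 mg/L.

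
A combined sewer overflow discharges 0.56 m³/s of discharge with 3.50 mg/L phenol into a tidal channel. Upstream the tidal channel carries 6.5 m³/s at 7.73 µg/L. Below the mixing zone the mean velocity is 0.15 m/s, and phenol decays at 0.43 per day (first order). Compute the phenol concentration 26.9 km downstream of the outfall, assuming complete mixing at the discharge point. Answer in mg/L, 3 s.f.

0.117 mg/L

7.73 µg/L = 0.00773 mg/L.
After complete mixing, C₀ = (0.56·3.5 + 6.5·0.00773) / 7.06 = 0.2847 mg/L.
Travel time t = 2.69e+04 m / 0.15 m/s = 1.793e+05 s = 2.076 d.
C = 0.2847·exp(−0.43·2.076) = 0.2847·0.4096 = 0.1166 mg/L.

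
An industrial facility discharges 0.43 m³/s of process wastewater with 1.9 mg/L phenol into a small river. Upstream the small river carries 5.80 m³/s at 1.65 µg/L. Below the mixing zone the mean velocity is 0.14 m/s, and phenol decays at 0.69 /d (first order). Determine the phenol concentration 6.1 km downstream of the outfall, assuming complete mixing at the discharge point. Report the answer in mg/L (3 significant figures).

0.0937 mg/L

1.65 µg/L = 0.00165 mg/L.
After complete mixing, C₀ = (0.43·1.9 + 5.8·0.00165) / 6.23 = 0.1327 mg/L.
Travel time t = 6100 m / 0.14 m/s = 4.357e+04 s = 0.5043 d.
C = 0.1327·exp(−0.69·0.5043) = 0.1327·0.7061 = 0.09369 mg/L.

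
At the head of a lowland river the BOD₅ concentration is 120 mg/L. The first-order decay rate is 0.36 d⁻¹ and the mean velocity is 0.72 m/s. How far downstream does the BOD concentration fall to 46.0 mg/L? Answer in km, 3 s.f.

From C = C₀·e^(−kt), t = ln(C₀/C)/k = ln(120/46.0)/0.36 = 0.9589/0.36 = 2.663 d.
Distance = v·t = 0.72 m/s × 2.301e+05 s = 1.657e+05 m = 165.7 km.

166 km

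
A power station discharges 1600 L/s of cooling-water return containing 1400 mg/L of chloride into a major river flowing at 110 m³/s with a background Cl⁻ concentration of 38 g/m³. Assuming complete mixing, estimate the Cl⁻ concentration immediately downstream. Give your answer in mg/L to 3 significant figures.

57.5 mg/L

1600 L/s = 1.6 m³/s.
By mass balance at complete mixing, C = (1.6·1400 + 110·38) / (1.6 + 110) = 6420/111.6 = 57.53 mg/L.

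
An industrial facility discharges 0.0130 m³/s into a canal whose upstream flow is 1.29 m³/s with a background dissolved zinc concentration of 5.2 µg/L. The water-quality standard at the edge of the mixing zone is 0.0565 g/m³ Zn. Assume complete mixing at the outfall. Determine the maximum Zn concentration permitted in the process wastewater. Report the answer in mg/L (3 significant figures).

5.2 µg/L = 0.0052 mg/L.
Mass balance: 0.0565·1.303 = 0.013·Cₑ + 1.29·0.0052.
Cₑ = (0.07362 − 0.006708) / 0.013 = 5.147 mg/L.

5.15 mg/L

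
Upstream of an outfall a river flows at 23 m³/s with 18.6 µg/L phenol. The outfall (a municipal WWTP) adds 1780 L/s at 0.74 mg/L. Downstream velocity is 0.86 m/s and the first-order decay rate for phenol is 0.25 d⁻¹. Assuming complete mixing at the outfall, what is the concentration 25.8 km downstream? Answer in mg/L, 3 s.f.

1780 L/s = 1.78 m³/s.
18.6 µg/L = 0.0186 mg/L.
After complete mixing, C₀ = (1.78·0.74 + 23·0.0186) / 24.78 = 0.07042 mg/L.
Travel time t = 2.58e+04 m / 0.86 m/s = 3e+04 s = 0.3472 d.
C = 0.07042·exp(−0.25·0.3472) = 0.07042·0.9169 = 0.06456 mg/L.

0.0646 mg/L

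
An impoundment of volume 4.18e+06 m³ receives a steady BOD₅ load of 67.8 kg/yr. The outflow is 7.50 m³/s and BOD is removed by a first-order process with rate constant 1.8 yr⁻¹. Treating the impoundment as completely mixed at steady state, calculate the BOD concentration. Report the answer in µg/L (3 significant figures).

Outflow Q = 7.50 m³/s × 3.156e+07 s/yr = 2.367e+08 m³/yr.
Steady-state CSTR mass balance: W = Q·C + k·V·C, so C = W/(Q + kV).
Q + kV = 2.367e+08 + 1.8·4.18e+06 = 2.442e+08 m³/yr.
C = 67.8/2.442e+08 = 2.776e-07 kg/m³ = 0.0002776 mg/L = 0.2776 µg/L.

0.278 µg/L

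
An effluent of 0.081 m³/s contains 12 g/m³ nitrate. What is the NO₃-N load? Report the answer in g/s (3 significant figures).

Mass flux = Q·C = 0.081 m³/s × 12 g/m³ = 0.972 g/s.

0.972 g/s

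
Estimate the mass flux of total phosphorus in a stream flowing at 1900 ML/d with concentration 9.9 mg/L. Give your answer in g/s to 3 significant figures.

1900 ML/d = 21.99 m³/s.
Mass flux = Q·C = 21.99 m³/s × 9.9 g/m³ = 217.7 g/s.

218 g/s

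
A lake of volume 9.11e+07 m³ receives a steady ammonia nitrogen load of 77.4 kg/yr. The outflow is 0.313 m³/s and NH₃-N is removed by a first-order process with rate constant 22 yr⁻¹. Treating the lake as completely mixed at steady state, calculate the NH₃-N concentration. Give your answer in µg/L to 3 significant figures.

0.0384 µg/L

Outflow Q = 0.313 m³/s × 3.156e+07 s/yr = 9.878e+06 m³/yr.
Steady-state CSTR mass balance: W = Q·C + k·V·C, so C = W/(Q + kV).
Q + kV = 9.878e+06 + 22·9.11e+07 = 2.014e+09 m³/yr.
C = 77.4/2.014e+09 = 3.843e-08 kg/m³ = 3.843e-05 mg/L = 0.03843 µg/L.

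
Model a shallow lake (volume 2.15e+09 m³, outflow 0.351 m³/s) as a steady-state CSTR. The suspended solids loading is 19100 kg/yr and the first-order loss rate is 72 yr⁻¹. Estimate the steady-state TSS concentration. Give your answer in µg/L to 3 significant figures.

Outflow Q = 0.351 m³/s × 3.156e+07 s/yr = 1.108e+07 m³/yr.
Steady-state CSTR mass balance: W = Q·C + k·V·C, so C = W/(Q + kV).
Q + kV = 1.108e+07 + 72·2.15e+09 = 1.548e+11 m³/yr.
C = 19100/1.548e+11 = 1.234e-07 kg/m³ = 0.0001234 mg/L = 0.1234 µg/L.

0.123 µg/L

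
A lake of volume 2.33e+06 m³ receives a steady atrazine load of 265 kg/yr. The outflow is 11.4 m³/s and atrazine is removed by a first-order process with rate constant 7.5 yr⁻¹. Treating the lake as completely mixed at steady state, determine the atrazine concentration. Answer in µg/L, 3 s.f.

0.702 µg/L

Outflow Q = 11.4 m³/s × 3.156e+07 s/yr = 3.598e+08 m³/yr.
Steady-state CSTR mass balance: W = Q·C + k·V·C, so C = W/(Q + kV).
Q + kV = 3.598e+08 + 7.5·2.33e+06 = 3.772e+08 m³/yr.
C = 265/3.772e+08 = 7.025e-07 kg/m³ = 0.0007025 mg/L = 0.7025 µg/L.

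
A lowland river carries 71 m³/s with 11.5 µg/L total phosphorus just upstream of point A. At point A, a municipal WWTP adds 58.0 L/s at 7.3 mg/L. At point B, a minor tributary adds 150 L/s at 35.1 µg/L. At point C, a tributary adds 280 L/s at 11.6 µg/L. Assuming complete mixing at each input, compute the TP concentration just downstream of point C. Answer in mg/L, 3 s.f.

11.5 µg/L = 0.0115 mg/L.
58.0 L/s = 0.058 m³/s.
After input A: C = (71·0.0115 + 0.058·7.3) / 71.06 = 0.01745 mg/L.
150 L/s = 0.15 m³/s.
35.1 µg/L = 0.0351 mg/L.
After input B: C = (71.06·0.01745 + 0.15·0.0351) / 71.21 = 0.01749 mg/L.
280 L/s = 0.28 m³/s.
11.6 µg/L = 0.0116 mg/L.
After input C: C = (71.21·0.01749 + 0.28·0.0116) / 71.49 = 0.01746 mg/L.

0.0175 mg/L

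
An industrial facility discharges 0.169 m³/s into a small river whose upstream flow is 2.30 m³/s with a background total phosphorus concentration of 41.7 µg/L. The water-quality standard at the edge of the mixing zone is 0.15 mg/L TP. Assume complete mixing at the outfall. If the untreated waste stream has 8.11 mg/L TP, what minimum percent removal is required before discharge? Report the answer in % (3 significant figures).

41.7 µg/L = 0.0417 mg/L.
Mass balance: 0.15·2.469 = 0.169·Cₑ + 2.3·0.0417.
Cₑ = (0.3703 − 0.09591) / 0.169 = 1.624 mg/L.
Required removal = 1 − 1.624/8.11 = 79.98 %.

80.0 %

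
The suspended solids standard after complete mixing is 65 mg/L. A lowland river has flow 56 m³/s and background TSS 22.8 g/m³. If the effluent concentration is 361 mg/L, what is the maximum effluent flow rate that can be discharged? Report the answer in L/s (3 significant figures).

7980 L/s

Mass balance at complete mixing: C_std·(Q_w + Q_r) = Q_w·C_e + Q_r·C_b.
Rearranging, Q_w = Q_r·(C_std − C_b)/(C_e − C_std) = 56·(65 − 22.8) / (361 − 65) = 7.984 m³/s.
= 7984 L/s.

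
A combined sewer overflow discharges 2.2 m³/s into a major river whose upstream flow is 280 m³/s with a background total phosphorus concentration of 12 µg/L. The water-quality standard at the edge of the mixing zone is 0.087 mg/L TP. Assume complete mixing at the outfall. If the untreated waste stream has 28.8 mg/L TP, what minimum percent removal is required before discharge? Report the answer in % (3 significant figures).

66.6 %

12 µg/L = 0.012 mg/L.
Mass balance: 0.087·282.2 = 2.2·Cₑ + 280·0.012.
Cₑ = (24.55 − 3.36) / 2.2 = 9.632 mg/L.
Required removal = 1 − 9.632/28.8 = 66.55 %.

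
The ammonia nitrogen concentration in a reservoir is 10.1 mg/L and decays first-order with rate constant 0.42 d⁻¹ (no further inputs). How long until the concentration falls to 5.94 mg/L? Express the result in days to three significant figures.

1.26 d

t = ln(C₀/C)/k = ln(10.1/5.94)/0.42 = 0.5308/0.42 = 1.264 d.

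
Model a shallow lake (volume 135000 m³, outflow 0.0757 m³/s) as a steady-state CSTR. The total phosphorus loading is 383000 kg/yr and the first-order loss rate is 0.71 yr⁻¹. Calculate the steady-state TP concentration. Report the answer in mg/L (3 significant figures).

154 mg/L

Outflow Q = 0.0757 m³/s × 3.156e+07 s/yr = 2.389e+06 m³/yr.
Steady-state CSTR mass balance: W = Q·C + k·V·C, so C = W/(Q + kV).
Q + kV = 2.389e+06 + 0.71·135000 = 2.485e+06 m³/yr.
C = 383000/2.485e+06 = 0.1541 kg/m³ = 154.1 mg/L.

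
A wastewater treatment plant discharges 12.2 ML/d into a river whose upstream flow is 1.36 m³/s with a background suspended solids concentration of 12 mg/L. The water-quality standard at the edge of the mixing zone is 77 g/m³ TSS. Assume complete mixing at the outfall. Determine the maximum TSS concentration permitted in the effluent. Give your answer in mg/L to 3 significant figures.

12.2 ML/d = 0.1412 m³/s.
Mass balance: 77·1.501 = 0.1412·Cₑ + 1.36·12.
Cₑ = (115.6 − 16.32) / 0.1412 = 703 mg/L.

703 mg/L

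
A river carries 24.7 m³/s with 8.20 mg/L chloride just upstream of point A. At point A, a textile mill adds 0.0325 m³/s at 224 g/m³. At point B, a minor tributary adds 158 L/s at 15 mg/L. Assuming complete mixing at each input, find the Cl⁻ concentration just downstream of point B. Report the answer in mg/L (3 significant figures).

After input A: C = (24.7·8.2 + 0.0325·224) / 24.73 = 8.484 mg/L.
158 L/s = 0.158 m³/s.
After input B: C = (24.73·8.484 + 0.158·15) / 24.89 = 8.525 mg/L.

8.52 mg/L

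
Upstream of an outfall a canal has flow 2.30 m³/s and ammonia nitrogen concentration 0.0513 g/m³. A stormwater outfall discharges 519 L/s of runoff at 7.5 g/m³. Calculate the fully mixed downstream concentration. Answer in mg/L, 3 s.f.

1.42 mg/L

519 L/s = 0.519 m³/s.
Conservation of mass across the mixing zone: C = (0.519·7.5 + 2.3·0.0513) / (0.519 + 2.3) = 4.01/2.819 = 1.423 mg/L.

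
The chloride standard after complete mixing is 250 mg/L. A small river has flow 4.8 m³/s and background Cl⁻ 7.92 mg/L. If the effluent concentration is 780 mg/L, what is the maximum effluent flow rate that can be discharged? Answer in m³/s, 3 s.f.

Mass balance at complete mixing: C_std·(Q_w + Q_r) = Q_w·C_e + Q_r·C_b.
Rearranging, Q_w = Q_r·(C_std − C_b)/(C_e − C_std) = 4.8·(250 − 7.92) / (780 − 250) = 2.192 m³/s.

2.19 m³/s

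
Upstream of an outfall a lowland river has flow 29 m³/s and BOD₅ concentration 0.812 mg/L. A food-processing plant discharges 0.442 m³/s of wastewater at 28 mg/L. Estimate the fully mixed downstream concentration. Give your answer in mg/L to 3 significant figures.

1.22 mg/L

Flow-weighted mixing gives C = (0.442·28 + 29·0.812) / (0.442 + 29) = 35.92/29.44 = 1.22 mg/L.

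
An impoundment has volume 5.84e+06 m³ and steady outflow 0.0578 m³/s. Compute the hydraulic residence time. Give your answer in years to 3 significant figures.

Q = 0.0578 m³/s × 3.156e+07 s/yr = 1.824e+06 m³/yr.
Hydraulic residence time τ = V/Q = 5.84e+06/1.824e+06 = 3.202 yr.

3.20 yr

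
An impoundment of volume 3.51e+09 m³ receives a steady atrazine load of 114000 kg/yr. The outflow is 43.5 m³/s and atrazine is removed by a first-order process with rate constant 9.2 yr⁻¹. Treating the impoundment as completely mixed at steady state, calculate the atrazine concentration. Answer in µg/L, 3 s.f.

Outflow Q = 43.5 m³/s × 3.156e+07 s/yr = 1.373e+09 m³/yr.
Steady-state CSTR mass balance: W = Q·C + k·V·C, so C = W/(Q + kV).
Q + kV = 1.373e+09 + 9.2·3.51e+09 = 3.366e+10 m³/yr.
C = 114000/3.366e+10 = 3.386e-06 kg/m³ = 0.003386 mg/L = 3.386 µg/L.

3.39 µg/L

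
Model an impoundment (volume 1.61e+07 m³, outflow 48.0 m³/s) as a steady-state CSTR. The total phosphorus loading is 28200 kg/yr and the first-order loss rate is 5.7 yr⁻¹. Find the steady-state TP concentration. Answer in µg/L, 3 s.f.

Outflow Q = 48.0 m³/s × 3.156e+07 s/yr = 1.515e+09 m³/yr.
Steady-state CSTR mass balance: W = Q·C + k·V·C, so C = W/(Q + kV).
Q + kV = 1.515e+09 + 5.7·1.61e+07 = 1.607e+09 m³/yr.
C = 28200/1.607e+09 = 1.755e-05 kg/m³ = 0.01755 mg/L = 17.55 µg/L.

17.6 µg/L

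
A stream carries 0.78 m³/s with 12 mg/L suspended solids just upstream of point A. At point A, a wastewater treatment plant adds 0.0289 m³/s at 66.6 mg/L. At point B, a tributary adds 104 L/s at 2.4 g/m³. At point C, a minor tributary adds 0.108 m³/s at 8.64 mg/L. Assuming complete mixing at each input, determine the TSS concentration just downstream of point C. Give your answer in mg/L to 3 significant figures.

After input A: C = (0.78·12 + 0.0289·66.6) / 0.8089 = 13.95 mg/L.
104 L/s = 0.104 m³/s.
After input B: C = (0.8089·13.95 + 0.104·2.4) / 0.9129 = 12.63 mg/L.
After input C: C = (0.9129·12.63 + 0.108·8.64) / 1.021 = 12.21 mg/L.

12.2 mg/L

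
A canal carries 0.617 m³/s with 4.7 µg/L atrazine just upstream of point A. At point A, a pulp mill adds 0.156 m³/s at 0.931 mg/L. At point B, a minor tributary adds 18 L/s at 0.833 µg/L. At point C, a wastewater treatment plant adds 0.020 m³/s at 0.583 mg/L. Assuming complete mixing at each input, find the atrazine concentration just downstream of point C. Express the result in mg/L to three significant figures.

0.197 mg/L

4.7 µg/L = 0.0047 mg/L.
After input A: C = (0.617·0.0047 + 0.156·0.931) / 0.773 = 0.1916 mg/L.
18 L/s = 0.018 m³/s.
0.833 µg/L = 0.000833 mg/L.
After input B: C = (0.773·0.1916 + 0.018·0.000833) / 0.791 = 0.1873 mg/L.
After input C: C = (0.791·0.1873 + 0.02·0.583) / 0.811 = 0.1971 mg/L.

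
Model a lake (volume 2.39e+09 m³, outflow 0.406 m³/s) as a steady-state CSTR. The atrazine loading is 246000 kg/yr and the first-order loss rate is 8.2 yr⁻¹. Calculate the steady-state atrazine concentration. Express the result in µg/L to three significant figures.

12.5 µg/L

Outflow Q = 0.406 m³/s × 3.156e+07 s/yr = 1.281e+07 m³/yr.
Steady-state CSTR mass balance: W = Q·C + k·V·C, so C = W/(Q + kV).
Q + kV = 1.281e+07 + 8.2·2.39e+09 = 1.961e+10 m³/yr.
C = 246000/1.961e+10 = 1.254e-05 kg/m³ = 0.01254 mg/L = 12.54 µg/L.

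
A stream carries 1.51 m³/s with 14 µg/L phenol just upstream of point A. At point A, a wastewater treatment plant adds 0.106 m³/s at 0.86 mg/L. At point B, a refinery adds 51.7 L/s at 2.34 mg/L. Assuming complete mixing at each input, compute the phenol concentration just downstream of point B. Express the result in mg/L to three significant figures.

0.140 mg/L

14 µg/L = 0.014 mg/L.
After input A: C = (1.51·0.014 + 0.106·0.86) / 1.616 = 0.06949 mg/L.
51.7 L/s = 0.0517 m³/s.
After input B: C = (1.616·0.06949 + 0.0517·2.34) / 1.668 = 0.1399 mg/L.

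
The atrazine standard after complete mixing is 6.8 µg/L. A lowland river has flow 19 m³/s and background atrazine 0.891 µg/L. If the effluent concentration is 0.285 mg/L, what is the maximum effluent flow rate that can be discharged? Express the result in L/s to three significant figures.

404 L/s

0.891 µg/L = 0.000891 mg/L.
6.8 µg/L = 0.0068 mg/L.
Mass balance at complete mixing: C_std·(Q_w + Q_r) = Q_w·C_e + Q_r·C_b.
Rearranging, Q_w = Q_r·(C_std − C_b)/(C_e − C_std) = 19·(0.0068 − 0.000891) / (0.285 − 0.0068) = 0.4036 m³/s.
= 403.6 L/s.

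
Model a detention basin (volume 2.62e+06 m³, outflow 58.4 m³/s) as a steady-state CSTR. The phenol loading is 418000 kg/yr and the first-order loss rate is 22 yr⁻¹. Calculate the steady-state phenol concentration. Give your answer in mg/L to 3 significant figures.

0.220 mg/L

Outflow Q = 58.4 m³/s × 3.156e+07 s/yr = 1.843e+09 m³/yr.
Steady-state CSTR mass balance: W = Q·C + k·V·C, so C = W/(Q + kV).
Q + kV = 1.843e+09 + 22·2.62e+06 = 1.901e+09 m³/yr.
C = 418000/1.901e+09 = 0.0002199 kg/m³ = 0.2199 mg/L.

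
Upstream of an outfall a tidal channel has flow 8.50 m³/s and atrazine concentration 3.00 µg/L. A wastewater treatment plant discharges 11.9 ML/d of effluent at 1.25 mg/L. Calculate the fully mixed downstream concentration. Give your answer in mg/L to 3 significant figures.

11.9 ML/d = 0.1377 m³/s.
3.00 µg/L = 0.003 mg/L.
Flow-weighted mixing gives C = (0.1377·1.25 + 8.5·0.003) / (0.1377 + 8.5) = 0.1977/8.638 = 0.02288 mg/L.

0.0229 mg/L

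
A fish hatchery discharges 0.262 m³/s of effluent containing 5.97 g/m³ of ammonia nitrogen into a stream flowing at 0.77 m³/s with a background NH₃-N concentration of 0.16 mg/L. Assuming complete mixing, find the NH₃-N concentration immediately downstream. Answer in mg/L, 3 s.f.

1.64 mg/L

Flow-weighted mixing gives C = (0.262·5.97 + 0.77·0.16) / (0.262 + 0.77) = 1.687/1.032 = 1.635 mg/L.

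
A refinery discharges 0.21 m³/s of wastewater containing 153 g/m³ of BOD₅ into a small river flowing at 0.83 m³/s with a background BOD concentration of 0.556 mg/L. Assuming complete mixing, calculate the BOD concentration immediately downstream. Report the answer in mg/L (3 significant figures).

31.3 mg/L

Conservation of mass across the mixing zone: C = (0.21·153 + 0.83·0.556) / (0.21 + 0.83) = 32.59/1.04 = 31.34 mg/L.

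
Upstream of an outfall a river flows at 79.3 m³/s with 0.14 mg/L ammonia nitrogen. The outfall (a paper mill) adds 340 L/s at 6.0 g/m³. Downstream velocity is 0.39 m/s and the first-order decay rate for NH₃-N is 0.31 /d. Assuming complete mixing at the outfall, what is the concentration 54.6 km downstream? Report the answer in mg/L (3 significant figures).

340 L/s = 0.34 m³/s.
After complete mixing, C₀ = (0.34·6 + 79.3·0.14) / 79.64 = 0.165 mg/L.
Travel time t = 5.46e+04 m / 0.39 m/s = 1.4e+05 s = 1.62 d.
C = 0.165·exp(−0.31·1.62) = 0.165·0.6051 = 0.09986 mg/L.

0.0999 mg/L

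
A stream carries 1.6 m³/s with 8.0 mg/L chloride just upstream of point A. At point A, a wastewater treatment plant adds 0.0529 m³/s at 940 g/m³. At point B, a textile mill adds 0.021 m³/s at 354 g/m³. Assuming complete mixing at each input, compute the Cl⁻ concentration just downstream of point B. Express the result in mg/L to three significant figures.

41.8 mg/L

After input A: C = (1.6·8 + 0.0529·940) / 1.653 = 37.83 mg/L.
After input B: C = (1.653·37.83 + 0.021·354) / 1.674 = 41.79 mg/L.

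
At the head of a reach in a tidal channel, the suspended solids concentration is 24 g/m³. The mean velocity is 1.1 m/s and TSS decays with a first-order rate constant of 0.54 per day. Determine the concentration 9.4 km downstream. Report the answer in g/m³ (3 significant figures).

22.8 g/m³

Travel time t = 9.4 km / 1.1 m/s = 9400/1.1 = 8545 s = 0.09891 d.
First-order decay: C = 24·exp(−0.54·0.09891) = 24·0.948 = 22.75 g/m³.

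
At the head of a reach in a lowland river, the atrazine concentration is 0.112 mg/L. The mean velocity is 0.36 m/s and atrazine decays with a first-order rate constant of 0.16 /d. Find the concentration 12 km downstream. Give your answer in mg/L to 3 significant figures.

0.105 mg/L

Travel time t = 12 km / 0.36 m/s = 1.2e+04/0.36 = 3.333e+04 s = 0.3858 d.
First-order decay: C = 0.112·exp(−0.16·0.3858) = 0.112·0.9401 = 0.1053 mg/L.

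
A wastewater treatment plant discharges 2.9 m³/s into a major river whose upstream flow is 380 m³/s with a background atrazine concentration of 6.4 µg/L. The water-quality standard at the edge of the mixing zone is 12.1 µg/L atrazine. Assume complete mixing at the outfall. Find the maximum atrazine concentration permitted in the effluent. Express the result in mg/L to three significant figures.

0.759 mg/L

6.4 µg/L = 0.0064 mg/L.
12.1 µg/L = 0.0121 mg/L.
Mass balance: 0.0121·382.9 = 2.9·Cₑ + 380·0.0064.
Cₑ = (4.633 − 2.432) / 2.9 = 0.759 mg/L.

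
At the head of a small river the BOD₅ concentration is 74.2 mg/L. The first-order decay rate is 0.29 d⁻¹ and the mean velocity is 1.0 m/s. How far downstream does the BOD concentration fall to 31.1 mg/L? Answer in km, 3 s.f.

From C = C₀·e^(−kt), t = ln(C₀/C)/k = ln(74.2/31.1)/0.29 = 0.8696/0.29 = 2.998 d.
Distance = v·t = 1.0 m/s × 2.591e+05 s = 2.591e+05 m = 259.1 km.

259 km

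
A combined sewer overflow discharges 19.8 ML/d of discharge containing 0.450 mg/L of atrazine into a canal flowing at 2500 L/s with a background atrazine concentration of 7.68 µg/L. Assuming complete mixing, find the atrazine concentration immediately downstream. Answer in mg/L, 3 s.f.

0.0448 mg/L

19.8 ML/d = 0.2292 m³/s.
2500 L/s = 2.5 m³/s.
7.68 µg/L = 0.00768 mg/L.
By mass balance at complete mixing, C = (0.2292·0.45 + 2.5·0.00768) / (0.2292 + 2.5) = 0.1223/2.729 = 0.04482 mg/L.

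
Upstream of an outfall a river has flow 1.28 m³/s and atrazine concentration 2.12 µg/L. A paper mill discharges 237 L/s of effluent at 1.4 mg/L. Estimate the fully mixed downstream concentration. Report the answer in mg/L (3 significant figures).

237 L/s = 0.237 m³/s.
2.12 µg/L = 0.00212 mg/L.
By mass balance at complete mixing, C = (0.237·1.4 + 1.28·0.00212) / (0.237 + 1.28) = 0.3345/1.517 = 0.2205 mg/L.

0.221 mg/L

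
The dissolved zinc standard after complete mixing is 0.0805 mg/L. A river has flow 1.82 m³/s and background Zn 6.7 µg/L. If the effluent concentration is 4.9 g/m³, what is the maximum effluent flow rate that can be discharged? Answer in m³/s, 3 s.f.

0.0279 m³/s

6.7 µg/L = 0.0067 mg/L.
Mass balance at complete mixing: C_std·(Q_w + Q_r) = Q_w·C_e + Q_r·C_b.
Rearranging, Q_w = Q_r·(C_std − C_b)/(C_e − C_std) = 1.82·(0.0805 − 0.0067) / (4.9 − 0.0805) = 0.02787 m³/s.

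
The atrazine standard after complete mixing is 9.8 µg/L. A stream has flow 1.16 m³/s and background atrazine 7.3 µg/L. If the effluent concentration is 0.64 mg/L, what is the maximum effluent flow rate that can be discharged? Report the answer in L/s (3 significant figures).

4.60 L/s

7.3 µg/L = 0.0073 mg/L.
9.8 µg/L = 0.0098 mg/L.
Mass balance at complete mixing: C_std·(Q_w + Q_r) = Q_w·C_e + Q_r·C_b.
Rearranging, Q_w = Q_r·(C_std − C_b)/(C_e − C_std) = 1.16·(0.0098 − 0.0073) / (0.64 − 0.0098) = 0.004602 m³/s.
= 4.602 L/s.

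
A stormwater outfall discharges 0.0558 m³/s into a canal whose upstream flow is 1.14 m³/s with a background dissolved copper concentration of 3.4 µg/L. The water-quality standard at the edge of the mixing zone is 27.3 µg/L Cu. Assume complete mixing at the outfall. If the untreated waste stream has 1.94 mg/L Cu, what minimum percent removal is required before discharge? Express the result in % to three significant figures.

73.4 %

3.4 µg/L = 0.0034 mg/L.
27.3 µg/L = 0.0273 mg/L.
Mass balance: 0.0273·1.196 = 0.0558·Cₑ + 1.14·0.0034.
Cₑ = (0.03265 − 0.003876) / 0.0558 = 0.5156 mg/L.
Required removal = 1 − 0.5156/1.94 = 73.42 %.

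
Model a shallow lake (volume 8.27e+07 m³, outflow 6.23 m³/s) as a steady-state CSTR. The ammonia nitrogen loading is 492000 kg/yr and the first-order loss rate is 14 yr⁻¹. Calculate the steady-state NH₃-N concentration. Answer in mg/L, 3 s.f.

0.363 mg/L

Outflow Q = 6.23 m³/s × 3.156e+07 s/yr = 1.966e+08 m³/yr.
Steady-state CSTR mass balance: W = Q·C + k·V·C, so C = W/(Q + kV).
Q + kV = 1.966e+08 + 14·8.27e+07 = 1.354e+09 m³/yr.
C = 492000/1.354e+09 = 0.0003633 kg/m³ = 0.3633 mg/L.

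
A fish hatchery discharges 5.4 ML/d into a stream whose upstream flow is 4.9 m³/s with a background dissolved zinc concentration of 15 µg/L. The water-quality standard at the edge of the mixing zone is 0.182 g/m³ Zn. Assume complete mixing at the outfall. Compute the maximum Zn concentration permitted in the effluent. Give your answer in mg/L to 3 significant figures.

13.3 mg/L

5.4 ML/d = 0.0625 m³/s.
15 µg/L = 0.015 mg/L.
Mass balance: 0.182·4.963 = 0.0625·Cₑ + 4.9·0.015.
Cₑ = (0.9032 − 0.0735) / 0.0625 = 13.27 mg/L.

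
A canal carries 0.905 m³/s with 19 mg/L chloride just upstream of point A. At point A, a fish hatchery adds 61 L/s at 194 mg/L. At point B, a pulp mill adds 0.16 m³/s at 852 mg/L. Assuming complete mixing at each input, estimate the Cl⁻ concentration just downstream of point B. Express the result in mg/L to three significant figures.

147 mg/L

61 L/s = 0.061 m³/s.
After input A: C = (0.905·19 + 0.061·194) / 0.966 = 30.05 mg/L.
After input B: C = (0.966·30.05 + 0.16·852) / 1.126 = 146.8 mg/L.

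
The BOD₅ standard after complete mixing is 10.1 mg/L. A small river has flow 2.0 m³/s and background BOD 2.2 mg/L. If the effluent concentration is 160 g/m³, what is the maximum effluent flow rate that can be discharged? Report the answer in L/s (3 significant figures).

Mass balance at complete mixing: C_std·(Q_w + Q_r) = Q_w·C_e + Q_r·C_b.
Rearranging, Q_w = Q_r·(C_std − C_b)/(C_e − C_std) = 2.0·(10.1 − 2.2) / (160 − 10.1) = 0.1054 m³/s.
= 105.4 L/s.

105 L/s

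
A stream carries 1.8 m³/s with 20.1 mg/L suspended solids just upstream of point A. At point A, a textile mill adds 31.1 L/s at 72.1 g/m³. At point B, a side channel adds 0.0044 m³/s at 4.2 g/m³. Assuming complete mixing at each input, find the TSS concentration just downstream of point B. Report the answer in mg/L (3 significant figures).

31.1 L/s = 0.0311 m³/s.
After input A: C = (1.8·20.1 + 0.0311·72.1) / 1.831 = 20.98 mg/L.
After input B: C = (1.831·20.98 + 0.0044·4.2) / 1.835 = 20.94 mg/L.

20.9 mg/L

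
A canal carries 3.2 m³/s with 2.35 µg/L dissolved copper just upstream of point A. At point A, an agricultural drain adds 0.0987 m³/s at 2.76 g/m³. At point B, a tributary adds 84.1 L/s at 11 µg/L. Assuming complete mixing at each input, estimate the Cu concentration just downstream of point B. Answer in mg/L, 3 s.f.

0.0830 mg/L

2.35 µg/L = 0.00235 mg/L.
After input A: C = (3.2·0.00235 + 0.0987·2.76) / 3.299 = 0.08486 mg/L.
84.1 L/s = 0.0841 m³/s.
11 µg/L = 0.011 mg/L.
After input B: C = (3.299·0.08486 + 0.0841·0.011) / 3.383 = 0.08303 mg/L.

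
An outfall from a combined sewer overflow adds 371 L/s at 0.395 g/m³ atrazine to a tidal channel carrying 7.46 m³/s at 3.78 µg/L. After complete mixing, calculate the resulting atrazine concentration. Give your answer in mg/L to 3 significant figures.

0.0223 mg/L

371 L/s = 0.371 m³/s.
3.78 µg/L = 0.00378 mg/L.
Conservation of mass across the mixing zone: C = (0.371·0.395 + 7.46·0.00378) / (0.371 + 7.46) = 0.1747/7.831 = 0.02231 mg/L.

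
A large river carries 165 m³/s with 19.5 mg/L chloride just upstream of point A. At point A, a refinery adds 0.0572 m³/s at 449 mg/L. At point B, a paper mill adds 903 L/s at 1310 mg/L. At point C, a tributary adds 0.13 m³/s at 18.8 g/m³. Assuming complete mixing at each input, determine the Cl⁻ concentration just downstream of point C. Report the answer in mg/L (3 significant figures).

26.7 mg/L

After input A: C = (165·19.5 + 0.0572·449) / 165.1 = 19.65 mg/L.
903 L/s = 0.903 m³/s.
After input B: C = (165.1·19.65 + 0.903·1310) / 166 = 26.67 mg/L.
After input C: C = (166·26.67 + 0.13·18.8) / 166.1 = 26.66 mg/L.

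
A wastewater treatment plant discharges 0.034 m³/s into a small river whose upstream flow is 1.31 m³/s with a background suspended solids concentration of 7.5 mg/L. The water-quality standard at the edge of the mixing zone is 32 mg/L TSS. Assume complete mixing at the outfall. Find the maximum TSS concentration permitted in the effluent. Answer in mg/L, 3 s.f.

976 mg/L

Mass balance: 32·1.344 = 0.034·Cₑ + 1.31·7.5.
Cₑ = (43.01 − 9.825) / 0.034 = 976 mg/L.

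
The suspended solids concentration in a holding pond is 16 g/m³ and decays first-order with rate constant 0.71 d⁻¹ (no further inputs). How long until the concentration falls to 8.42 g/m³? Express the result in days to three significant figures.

t = ln(C₀/C)/k = ln(16/8.42)/0.71 = 0.642/0.71 = 0.9042 d.

0.904 d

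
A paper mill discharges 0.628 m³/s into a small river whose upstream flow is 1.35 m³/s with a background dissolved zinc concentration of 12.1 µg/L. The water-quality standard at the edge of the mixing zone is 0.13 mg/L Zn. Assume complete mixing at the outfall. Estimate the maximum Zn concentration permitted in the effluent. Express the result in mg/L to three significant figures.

0.383 mg/L

12.1 µg/L = 0.0121 mg/L.
Mass balance: 0.13·1.978 = 0.628·Cₑ + 1.35·0.0121.
Cₑ = (0.2571 − 0.01634) / 0.628 = 0.3834 mg/L.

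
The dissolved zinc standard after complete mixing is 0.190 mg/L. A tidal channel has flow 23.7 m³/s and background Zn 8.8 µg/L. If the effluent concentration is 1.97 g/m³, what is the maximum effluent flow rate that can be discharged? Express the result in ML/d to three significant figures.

208 ML/d

8.8 µg/L = 0.0088 mg/L.
Mass balance at complete mixing: C_std·(Q_w + Q_r) = Q_w·C_e + Q_r·C_b.
Rearranging, Q_w = Q_r·(C_std − C_b)/(C_e − C_std) = 23.7·(0.19 − 0.0088) / (1.97 − 0.19) = 2.413 m³/s.
= 208.4 ML/d.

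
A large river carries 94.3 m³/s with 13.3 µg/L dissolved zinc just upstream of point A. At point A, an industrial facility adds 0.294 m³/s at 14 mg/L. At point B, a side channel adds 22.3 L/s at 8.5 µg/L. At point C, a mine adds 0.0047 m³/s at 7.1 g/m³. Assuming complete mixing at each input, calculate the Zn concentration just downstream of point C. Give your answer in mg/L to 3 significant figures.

0.0571 mg/L

13.3 µg/L = 0.0133 mg/L.
After input A: C = (94.3·0.0133 + 0.294·14) / 94.59 = 0.05677 mg/L.
22.3 L/s = 0.0223 m³/s.
8.5 µg/L = 0.0085 mg/L.
After input B: C = (94.59·0.05677 + 0.0223·0.0085) / 94.62 = 0.05676 mg/L.
After input C: C = (94.62·0.05676 + 0.0047·7.1) / 94.62 = 0.05711 mg/L.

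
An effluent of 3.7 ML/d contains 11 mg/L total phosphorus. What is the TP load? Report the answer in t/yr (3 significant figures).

3.7 ML/d = 0.04282 m³/s.
Mass flux = Q·C = 0.04282 m³/s × 11 g/m³ = 0.4711 g/s.
= 0.4711 g/s × 31.56 = 14.87 t/yr.

14.9 t/yr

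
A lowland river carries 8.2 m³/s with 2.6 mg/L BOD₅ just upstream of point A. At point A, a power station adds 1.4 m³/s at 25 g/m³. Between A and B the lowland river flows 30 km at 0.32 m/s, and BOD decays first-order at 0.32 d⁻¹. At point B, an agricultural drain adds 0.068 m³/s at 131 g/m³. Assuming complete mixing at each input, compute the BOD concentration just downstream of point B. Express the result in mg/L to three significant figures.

5.04 mg/L

After input A: C = (8.2·2.6 + 1.4·25) / 9.6 = 5.867 mg/L.
Over the 30 km reach to input B (t = 9.375e+04 s = 1.085 d), decay gives C = 5.867·exp(−0.32·1.085) = 4.146 mg/L.
After input B: C = (9.6·4.146 + 0.068·131) / 9.668 = 5.038 mg/L.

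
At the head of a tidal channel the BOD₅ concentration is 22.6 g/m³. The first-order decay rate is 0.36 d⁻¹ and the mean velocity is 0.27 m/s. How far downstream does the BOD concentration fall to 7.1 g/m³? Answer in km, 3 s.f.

From C = C₀·e^(−kt), t = ln(C₀/C)/k = ln(22.6/7.1)/0.36 = 1.158/0.36 = 3.216 d.
Distance = v·t = 0.27 m/s × 2.779e+05 s = 7.503e+04 m = 75.03 km.

75.0 km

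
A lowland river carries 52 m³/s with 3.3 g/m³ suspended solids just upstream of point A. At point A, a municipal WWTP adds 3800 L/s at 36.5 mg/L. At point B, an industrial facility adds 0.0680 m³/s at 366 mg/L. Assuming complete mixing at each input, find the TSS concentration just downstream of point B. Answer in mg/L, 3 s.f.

3800 L/s = 3.8 m³/s.
After input A: C = (52·3.3 + 3.8·36.5) / 55.8 = 5.561 mg/L.
After input B: C = (55.8·5.561 + 0.068·366) / 55.87 = 6 mg/L.

6.00 mg/L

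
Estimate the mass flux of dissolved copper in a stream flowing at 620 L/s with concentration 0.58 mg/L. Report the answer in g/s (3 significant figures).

0.360 g/s

620 L/s = 0.62 m³/s.
Mass flux = Q·C = 0.62 m³/s × 0.58 g/m³ = 0.3596 g/s.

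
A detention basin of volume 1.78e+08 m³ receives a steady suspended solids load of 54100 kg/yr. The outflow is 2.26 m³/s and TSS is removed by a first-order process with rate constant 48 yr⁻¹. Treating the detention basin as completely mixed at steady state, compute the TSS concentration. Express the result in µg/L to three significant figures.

6.28 µg/L

Outflow Q = 2.26 m³/s × 3.156e+07 s/yr = 7.132e+07 m³/yr.
Steady-state CSTR mass balance: W = Q·C + k·V·C, so C = W/(Q + kV).
Q + kV = 7.132e+07 + 48·1.78e+08 = 8.615e+09 m³/yr.
C = 54100/8.615e+09 = 6.28e-06 kg/m³ = 0.00628 mg/L = 6.28 µg/L.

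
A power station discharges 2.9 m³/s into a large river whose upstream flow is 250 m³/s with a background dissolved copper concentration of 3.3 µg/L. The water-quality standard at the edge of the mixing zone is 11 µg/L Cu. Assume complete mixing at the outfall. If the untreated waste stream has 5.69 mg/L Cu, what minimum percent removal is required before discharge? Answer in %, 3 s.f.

3.3 µg/L = 0.0033 mg/L.
11 µg/L = 0.011 mg/L.
Mass balance: 0.011·252.9 = 2.9·Cₑ + 250·0.0033.
Cₑ = (2.782 − 0.825) / 2.9 = 0.6748 mg/L.
Required removal = 1 − 0.6748/5.69 = 88.14 %.

88.1 %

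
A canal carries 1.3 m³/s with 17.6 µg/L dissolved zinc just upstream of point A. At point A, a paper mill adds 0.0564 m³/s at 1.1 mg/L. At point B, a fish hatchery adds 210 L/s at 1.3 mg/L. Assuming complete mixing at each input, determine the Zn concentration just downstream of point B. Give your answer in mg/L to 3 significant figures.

0.228 mg/L

17.6 µg/L = 0.0176 mg/L.
After input A: C = (1.3·0.0176 + 0.0564·1.1) / 1.356 = 0.06261 mg/L.
210 L/s = 0.21 m³/s.
After input B: C = (1.356·0.06261 + 0.21·1.3) / 1.566 = 0.2285 mg/L.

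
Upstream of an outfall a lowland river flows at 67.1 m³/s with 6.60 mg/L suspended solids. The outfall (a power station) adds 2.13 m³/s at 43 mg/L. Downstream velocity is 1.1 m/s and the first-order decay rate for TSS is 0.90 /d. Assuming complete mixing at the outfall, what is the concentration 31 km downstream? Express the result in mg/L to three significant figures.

5.76 mg/L

After complete mixing, C₀ = (2.13·43 + 67.1·6.6) / 69.23 = 7.72 mg/L.
Travel time t = 3.1e+04 m / 1.1 m/s = 2.818e+04 s = 0.3262 d.
C = 7.72·exp(−0.90·0.3262) = 7.72·0.7456 = 5.756 mg/L.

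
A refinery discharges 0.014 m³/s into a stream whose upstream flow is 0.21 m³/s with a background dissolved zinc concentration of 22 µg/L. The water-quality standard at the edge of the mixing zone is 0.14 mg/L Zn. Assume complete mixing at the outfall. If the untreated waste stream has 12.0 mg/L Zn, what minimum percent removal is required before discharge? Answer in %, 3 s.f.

22 µg/L = 0.022 mg/L.
Mass balance: 0.14·0.224 = 0.014·Cₑ + 0.21·0.022.
Cₑ = (0.03136 − 0.00462) / 0.014 = 1.91 mg/L.
Required removal = 1 − 1.91/12.0 = 84.08 %.

84.1 %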